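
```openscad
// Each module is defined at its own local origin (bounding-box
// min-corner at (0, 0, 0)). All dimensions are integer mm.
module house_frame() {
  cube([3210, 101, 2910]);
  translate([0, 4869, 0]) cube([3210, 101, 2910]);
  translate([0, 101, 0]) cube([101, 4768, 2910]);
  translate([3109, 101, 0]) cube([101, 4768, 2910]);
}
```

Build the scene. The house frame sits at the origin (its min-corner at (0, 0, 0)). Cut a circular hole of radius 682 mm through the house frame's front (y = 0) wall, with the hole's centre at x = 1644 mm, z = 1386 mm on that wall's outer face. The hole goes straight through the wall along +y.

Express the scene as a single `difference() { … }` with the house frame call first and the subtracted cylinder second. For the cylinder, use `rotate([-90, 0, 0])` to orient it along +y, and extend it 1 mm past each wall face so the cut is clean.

difference() {
  house_frame();
  translate([1644, -1, 1386]) rotate([-90, 0, 0]) cylinder(h = 103, r = 682);
}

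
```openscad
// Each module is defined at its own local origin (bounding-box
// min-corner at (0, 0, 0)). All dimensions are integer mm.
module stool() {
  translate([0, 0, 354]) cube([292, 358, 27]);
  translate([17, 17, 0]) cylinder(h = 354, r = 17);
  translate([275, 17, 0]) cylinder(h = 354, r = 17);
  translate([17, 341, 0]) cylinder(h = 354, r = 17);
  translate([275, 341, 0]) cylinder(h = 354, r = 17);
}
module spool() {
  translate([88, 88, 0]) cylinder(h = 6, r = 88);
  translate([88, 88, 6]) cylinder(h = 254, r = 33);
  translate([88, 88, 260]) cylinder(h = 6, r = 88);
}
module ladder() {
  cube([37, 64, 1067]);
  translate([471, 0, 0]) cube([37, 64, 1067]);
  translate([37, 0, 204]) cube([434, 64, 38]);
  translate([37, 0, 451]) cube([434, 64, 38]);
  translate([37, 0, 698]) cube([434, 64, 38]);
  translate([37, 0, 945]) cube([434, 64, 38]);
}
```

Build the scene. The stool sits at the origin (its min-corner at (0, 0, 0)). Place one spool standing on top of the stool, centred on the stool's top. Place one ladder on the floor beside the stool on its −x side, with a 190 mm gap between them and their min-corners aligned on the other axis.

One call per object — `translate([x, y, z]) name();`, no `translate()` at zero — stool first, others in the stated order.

stool();
translate([58, 91, 381]) spool();
translate([-698, 0, 0]) ladder();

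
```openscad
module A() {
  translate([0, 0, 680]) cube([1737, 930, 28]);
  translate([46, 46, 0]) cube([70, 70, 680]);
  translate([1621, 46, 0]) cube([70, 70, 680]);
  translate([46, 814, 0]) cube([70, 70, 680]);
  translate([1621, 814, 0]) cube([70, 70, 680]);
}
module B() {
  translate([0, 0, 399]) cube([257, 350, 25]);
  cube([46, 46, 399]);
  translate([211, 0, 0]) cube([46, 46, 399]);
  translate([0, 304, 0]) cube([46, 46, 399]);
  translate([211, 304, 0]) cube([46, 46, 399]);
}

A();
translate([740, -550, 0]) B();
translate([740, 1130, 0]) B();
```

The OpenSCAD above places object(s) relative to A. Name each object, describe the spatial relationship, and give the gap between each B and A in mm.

A is a table. B is a stool. Two stools sit around the table at the −y, +y sides. The gap between each stool and the table is 200 mm.

Each stool's nearest face is 200 mm from the table's bounding box.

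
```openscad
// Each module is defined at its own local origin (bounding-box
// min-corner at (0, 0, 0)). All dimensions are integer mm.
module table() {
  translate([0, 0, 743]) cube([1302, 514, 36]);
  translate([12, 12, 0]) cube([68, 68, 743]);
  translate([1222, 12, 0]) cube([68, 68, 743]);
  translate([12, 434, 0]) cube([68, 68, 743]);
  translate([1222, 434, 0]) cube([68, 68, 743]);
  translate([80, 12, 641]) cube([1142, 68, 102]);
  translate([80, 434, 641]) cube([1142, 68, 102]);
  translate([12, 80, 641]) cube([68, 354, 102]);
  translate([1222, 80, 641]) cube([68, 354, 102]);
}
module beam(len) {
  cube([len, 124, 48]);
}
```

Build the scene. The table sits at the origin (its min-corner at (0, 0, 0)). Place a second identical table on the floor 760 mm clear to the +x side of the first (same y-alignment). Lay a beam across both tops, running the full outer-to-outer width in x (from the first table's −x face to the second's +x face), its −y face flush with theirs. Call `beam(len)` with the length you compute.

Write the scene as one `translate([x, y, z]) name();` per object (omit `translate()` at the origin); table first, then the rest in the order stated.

table();
translate([2062, 0, 0]) table();
translate([0, 0, 779]) beam(3364);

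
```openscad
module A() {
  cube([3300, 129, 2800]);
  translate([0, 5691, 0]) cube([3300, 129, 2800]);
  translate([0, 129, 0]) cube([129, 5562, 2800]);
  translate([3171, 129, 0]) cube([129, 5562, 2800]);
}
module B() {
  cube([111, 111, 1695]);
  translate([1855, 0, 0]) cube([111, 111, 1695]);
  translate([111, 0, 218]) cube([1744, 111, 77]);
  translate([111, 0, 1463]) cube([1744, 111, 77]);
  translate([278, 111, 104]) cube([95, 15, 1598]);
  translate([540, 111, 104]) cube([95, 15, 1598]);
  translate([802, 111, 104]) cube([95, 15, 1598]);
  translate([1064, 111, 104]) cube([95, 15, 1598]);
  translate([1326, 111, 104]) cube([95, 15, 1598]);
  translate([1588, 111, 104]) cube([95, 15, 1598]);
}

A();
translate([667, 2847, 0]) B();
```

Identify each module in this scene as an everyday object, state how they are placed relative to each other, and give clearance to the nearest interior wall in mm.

A is a house frame. B is a fence section. The fence section sits inside the house frame, centred. The clearance to the nearest interior wall is 538 mm.

Clearances: x = 538, y = 2718; minimum 538 mm.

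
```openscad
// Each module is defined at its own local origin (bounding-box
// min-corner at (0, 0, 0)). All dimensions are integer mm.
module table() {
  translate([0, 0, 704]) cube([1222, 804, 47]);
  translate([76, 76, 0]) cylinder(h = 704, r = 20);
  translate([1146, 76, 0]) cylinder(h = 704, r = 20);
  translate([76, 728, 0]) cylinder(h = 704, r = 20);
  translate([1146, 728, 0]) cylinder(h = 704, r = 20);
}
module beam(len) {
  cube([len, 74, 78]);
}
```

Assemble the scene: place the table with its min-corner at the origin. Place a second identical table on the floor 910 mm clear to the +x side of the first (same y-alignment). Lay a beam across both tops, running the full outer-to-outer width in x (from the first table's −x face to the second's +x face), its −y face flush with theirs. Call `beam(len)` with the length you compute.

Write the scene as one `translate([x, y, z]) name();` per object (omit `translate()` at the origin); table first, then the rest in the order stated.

table();
translate([2132, 0, 0]) table();
translate([0, 0, 751]) beam(3354);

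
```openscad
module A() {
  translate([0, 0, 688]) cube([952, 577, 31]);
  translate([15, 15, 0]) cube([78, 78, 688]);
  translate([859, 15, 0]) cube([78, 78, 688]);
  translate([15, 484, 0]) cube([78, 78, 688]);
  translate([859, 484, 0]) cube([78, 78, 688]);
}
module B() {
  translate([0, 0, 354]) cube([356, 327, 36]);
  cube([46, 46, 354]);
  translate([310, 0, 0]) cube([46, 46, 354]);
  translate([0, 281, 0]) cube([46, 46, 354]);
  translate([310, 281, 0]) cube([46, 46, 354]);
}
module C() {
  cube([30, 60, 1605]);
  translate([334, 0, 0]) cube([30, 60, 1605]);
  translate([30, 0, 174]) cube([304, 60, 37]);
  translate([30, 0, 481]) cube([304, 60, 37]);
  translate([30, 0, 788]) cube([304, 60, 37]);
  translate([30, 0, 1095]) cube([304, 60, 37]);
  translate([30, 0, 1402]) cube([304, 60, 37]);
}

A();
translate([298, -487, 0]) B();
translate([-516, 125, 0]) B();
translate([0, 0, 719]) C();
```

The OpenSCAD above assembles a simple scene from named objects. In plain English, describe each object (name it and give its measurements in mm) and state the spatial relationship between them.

A is a rectangular dining table. The top is 952×577×31 mm with its upper surface at z = 719 mm. It stands on four 78×78 mm square legs, each inset 15 mm from the nearest pair of top edges, running from the floor to the underside of the top.

B is a simple wooden stool: a rectangular seat 356 mm (x) by 327 mm (y), 36 mm thick, top face at z = 390 mm, on four square legs, each 46×46 mm in cross-section. The legs rest on z = 0, each flush with a corner of the seat.

C is a wooden ladder with two side rails of 30×60 mm section and 1605 mm height, set 364 mm apart overall. Between them run 5 rectangular rungs (60 mm deep, 37 mm thick), front faces flush with the rails' −y face. The bottom of the first rung is 174 mm above the floor and each subsequent rung is 307 mm higher than the one below.

Two stools sit around the table at the −y, −x sides. The ladder is on top of the table.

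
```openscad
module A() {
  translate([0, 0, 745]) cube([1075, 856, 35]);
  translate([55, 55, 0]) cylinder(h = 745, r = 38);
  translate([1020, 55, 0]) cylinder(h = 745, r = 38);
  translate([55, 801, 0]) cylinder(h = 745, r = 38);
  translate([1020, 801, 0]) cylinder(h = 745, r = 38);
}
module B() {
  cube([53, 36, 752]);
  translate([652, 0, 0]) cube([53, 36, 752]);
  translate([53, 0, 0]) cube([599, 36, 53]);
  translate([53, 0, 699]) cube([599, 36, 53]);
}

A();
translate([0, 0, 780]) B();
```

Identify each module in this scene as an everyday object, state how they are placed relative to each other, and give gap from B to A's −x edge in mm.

A is a table. B is a picture frame. The picture frame is on top of the table. The gap from the picture frame to the table's −x edge is 0 mm.

The picture frame's min-x is at 0; the table's min-x is 0; gap = 0 mm.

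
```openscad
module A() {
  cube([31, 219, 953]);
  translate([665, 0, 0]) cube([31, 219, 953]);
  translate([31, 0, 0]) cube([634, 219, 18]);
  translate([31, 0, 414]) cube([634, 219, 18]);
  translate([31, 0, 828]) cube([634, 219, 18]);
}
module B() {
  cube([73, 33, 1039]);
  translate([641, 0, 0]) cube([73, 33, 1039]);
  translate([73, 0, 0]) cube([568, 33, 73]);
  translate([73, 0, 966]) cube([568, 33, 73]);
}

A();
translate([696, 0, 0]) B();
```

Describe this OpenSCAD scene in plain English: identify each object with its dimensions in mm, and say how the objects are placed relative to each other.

A is an open bookshelf. Two side panels, each 31 mm thick, 219 mm deep and 953 mm tall, stand 696 mm apart (outside-to-outside). Between them sit 3 shelves, each 18 mm thick and 219 mm deep, spanning the full gap between the sides. The bottom shelf rests on the floor (its underside at z = 0) and the clear gap between one shelf's top and the next shelf's underside is 396 mm.

B is a rectangular picture frame lying in the x–z plane (depth along y). The opening is 568 mm wide (x) by 893 mm tall (z), surrounded by a border 73 mm wide on all four sides. The frame is 33 mm deep and is made of two full-height vertical stiles with two horizontal rails fitted between them.

The picture frame is against the bookshelf's +x side, with their −y faces flush.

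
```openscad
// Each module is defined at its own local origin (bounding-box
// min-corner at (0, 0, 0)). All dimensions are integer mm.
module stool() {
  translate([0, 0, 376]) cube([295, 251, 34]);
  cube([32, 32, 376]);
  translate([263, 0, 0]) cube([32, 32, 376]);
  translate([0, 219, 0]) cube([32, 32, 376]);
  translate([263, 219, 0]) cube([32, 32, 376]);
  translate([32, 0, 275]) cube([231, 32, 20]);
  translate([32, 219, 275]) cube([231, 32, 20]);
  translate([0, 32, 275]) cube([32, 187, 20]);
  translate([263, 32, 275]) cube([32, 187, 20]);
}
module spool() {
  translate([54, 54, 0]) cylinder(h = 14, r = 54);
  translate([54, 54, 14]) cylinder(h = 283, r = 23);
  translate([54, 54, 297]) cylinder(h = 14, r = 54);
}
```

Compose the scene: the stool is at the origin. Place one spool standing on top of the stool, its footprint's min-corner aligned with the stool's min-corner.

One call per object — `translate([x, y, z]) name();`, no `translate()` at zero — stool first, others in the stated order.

stool();
translate([0, 0, 410]) spool();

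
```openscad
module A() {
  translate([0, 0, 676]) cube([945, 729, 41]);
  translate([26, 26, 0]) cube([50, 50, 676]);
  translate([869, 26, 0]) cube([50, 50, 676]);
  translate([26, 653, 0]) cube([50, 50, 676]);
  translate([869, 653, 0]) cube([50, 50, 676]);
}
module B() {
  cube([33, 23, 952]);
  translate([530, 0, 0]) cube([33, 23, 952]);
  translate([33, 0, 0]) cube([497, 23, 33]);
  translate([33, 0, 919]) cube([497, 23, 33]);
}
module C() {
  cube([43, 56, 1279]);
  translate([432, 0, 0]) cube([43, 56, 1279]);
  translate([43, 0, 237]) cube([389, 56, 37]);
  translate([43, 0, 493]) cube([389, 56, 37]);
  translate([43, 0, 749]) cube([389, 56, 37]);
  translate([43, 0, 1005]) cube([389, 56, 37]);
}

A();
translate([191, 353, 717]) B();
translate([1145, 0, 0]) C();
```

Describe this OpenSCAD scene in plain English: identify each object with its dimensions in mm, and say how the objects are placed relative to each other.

A is a table: top 945 mm (x) × 729 mm (y), 41 mm thick, upper face at z = 717 mm, on four 50×50 mm square legs, each inset 26 mm from the nearest pair of top edges, running from z = 0 to the bottom of the top.

B is a picture frame with a 497×886 mm rectangular opening (x by z) and a uniform 33 mm border on every side. Frame depth is 23 mm along y. It is built from two vertical stiles running the full outside height and two horizontal rails spanning the gap between the stiles.

C is a wooden ladder with two side rails of 43×56 mm section and 1279 mm height, set 475 mm apart overall. Between them run 4 rectangular rungs (56 mm deep, 37 mm thick), front faces flush with the rails' −y face. The bottom of the first rung is 237 mm above the floor and each subsequent rung is 256 mm higher than the one below.

The picture frame is on top of the table, centred. The ladder is on the floor beside the table on its +x side.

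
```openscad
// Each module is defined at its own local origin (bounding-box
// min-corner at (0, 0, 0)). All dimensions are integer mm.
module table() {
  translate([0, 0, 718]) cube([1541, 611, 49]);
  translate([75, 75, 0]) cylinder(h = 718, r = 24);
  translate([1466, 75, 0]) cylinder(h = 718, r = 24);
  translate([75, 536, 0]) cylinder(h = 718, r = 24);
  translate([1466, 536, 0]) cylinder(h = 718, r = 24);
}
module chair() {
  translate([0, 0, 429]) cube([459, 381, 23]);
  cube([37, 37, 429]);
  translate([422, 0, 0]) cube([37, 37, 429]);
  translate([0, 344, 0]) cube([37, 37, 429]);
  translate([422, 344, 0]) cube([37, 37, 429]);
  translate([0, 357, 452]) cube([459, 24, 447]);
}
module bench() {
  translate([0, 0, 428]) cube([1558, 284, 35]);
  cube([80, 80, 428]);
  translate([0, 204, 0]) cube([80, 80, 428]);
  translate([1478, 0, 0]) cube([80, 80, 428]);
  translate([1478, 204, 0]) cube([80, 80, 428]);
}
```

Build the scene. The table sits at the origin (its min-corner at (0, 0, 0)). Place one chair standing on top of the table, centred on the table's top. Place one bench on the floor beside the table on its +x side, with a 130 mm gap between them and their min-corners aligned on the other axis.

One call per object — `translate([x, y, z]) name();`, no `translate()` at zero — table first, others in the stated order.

table();
translate([541, 115, 767]) chair();
translate([1671, 0, 0]) bench();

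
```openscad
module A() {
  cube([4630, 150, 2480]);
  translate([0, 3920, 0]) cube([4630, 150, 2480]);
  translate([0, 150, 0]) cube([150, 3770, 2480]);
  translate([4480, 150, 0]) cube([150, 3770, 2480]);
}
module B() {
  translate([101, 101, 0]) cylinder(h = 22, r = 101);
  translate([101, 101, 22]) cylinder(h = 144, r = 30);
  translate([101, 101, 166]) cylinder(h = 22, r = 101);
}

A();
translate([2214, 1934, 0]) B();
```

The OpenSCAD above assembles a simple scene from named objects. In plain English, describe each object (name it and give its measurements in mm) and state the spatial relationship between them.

A is the wall frame of a small rectangular building: four walls, each 2480 mm tall and 150 mm thick, enclosing a footprint 4630 mm (x) by 4070 mm (y) outside-to-outside, with no floor or roof. The front and back walls (the −y and +y sides) span the full width; the two side walls fit between them.

B is a spool: two coaxial disc flanges of radius 101 mm and thickness 22 mm, joined by a core cylinder of radius 30 mm and height 144 mm. The lower flange rests on z = 0 and the three cylinders share a vertical axis.

The spool sits inside the house frame, centred.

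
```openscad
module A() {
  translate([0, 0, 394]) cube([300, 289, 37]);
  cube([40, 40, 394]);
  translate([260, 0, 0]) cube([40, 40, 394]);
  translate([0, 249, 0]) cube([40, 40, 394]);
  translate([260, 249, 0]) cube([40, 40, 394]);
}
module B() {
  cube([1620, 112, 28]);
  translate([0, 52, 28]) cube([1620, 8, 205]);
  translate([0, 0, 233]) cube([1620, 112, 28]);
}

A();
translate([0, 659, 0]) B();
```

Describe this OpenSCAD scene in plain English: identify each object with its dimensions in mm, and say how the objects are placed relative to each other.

A is a four-legged stool. The seat is a 300×289×37 mm slab whose top surface is at z = 431 mm; four square legs, each 40×40 mm in cross-section, run from the floor (z = 0) to the underside of the seat, each flush with a corner of the seat.

B is an I-beam lying along x, 1620 mm long. Overall section height 261 mm. Two flanges 112 mm wide (y) and 28 mm thick, one on the floor and one at the top; a web 8 mm thick runs between them, centred on the flange width.

The I-beam is on the floor beside the stool on its +y side.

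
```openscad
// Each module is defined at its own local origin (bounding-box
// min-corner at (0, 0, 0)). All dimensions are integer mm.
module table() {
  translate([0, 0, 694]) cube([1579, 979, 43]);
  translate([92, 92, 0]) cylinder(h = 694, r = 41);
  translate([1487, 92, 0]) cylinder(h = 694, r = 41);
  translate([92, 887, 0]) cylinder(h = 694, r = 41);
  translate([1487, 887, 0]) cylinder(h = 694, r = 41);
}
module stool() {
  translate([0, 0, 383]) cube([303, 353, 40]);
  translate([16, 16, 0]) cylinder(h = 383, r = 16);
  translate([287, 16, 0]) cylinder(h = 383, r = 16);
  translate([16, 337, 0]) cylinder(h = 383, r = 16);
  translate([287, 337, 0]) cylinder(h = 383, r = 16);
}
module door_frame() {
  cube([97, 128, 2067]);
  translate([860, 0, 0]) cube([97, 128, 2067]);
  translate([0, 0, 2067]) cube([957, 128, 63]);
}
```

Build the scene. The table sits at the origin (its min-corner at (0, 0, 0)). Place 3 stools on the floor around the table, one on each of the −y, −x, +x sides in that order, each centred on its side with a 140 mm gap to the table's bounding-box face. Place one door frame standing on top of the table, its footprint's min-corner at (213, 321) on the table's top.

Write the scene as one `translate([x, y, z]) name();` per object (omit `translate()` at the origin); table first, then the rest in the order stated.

table();
translate([638, -493, 0]) stool();
translate([-443, 313, 0]) stool();
translate([1719, 313, 0]) stool();
translate([213, 321, 737]) door_frame();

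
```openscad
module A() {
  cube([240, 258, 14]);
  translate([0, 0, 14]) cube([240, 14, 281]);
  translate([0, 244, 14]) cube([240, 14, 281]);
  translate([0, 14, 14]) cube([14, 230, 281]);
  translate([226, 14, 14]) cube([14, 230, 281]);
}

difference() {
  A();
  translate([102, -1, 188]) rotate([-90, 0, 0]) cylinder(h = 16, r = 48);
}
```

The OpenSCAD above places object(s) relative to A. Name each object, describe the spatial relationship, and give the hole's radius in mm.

The subtracted cylinder has r = 48 mm.

A is an open box. The open box has a circular hole through its front wall. The hole's radius is 48 mm.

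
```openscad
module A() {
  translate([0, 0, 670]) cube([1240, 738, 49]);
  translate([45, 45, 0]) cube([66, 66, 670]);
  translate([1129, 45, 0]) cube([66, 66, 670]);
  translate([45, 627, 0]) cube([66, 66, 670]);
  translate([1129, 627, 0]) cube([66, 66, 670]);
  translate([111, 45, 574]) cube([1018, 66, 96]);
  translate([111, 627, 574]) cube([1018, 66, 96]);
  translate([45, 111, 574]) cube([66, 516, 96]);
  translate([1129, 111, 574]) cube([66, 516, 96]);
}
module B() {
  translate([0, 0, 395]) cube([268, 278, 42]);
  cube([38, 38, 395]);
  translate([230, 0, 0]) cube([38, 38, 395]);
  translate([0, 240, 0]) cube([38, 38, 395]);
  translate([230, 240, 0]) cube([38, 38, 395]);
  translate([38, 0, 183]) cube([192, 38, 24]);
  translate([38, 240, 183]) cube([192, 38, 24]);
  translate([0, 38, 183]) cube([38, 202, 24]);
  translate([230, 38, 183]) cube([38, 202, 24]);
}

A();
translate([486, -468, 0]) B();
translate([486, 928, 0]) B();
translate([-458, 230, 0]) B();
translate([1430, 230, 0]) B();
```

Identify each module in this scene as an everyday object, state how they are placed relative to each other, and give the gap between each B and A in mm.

Each stool's nearest face is 190 mm from the table's bounding box.

A is a table. B is a stool. Four stools sit around the table at the −y, +y, −x, +x sides. The gap between each stool and the table is 190 mm.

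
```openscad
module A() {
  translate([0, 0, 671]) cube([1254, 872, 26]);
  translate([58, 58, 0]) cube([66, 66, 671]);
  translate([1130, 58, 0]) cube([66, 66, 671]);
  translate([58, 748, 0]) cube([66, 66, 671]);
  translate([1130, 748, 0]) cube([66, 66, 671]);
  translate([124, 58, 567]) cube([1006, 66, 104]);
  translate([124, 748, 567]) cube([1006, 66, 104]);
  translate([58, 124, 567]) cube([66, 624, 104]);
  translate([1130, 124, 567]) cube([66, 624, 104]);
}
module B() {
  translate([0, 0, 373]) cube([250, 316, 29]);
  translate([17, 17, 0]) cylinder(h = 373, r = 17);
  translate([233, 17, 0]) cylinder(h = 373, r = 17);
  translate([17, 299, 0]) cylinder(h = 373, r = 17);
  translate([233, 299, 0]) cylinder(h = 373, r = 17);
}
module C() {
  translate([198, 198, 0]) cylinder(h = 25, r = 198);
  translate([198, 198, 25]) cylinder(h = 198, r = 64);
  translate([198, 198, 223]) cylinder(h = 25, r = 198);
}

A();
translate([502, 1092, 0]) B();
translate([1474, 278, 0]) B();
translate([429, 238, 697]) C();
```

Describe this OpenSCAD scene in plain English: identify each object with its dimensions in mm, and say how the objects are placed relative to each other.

A is a rectangular dining table. The top is 1254×872×26 mm with its upper surface at z = 697 mm. It stands on four 66×66 mm square legs, each inset 58 mm from the nearest pair of top edges, running from the floor to the underside of the top. Four apron rails, 66 mm thick and 104 mm tall, run between adjacent legs with their top edges flush with the underside of the top and their outer faces flush with the legs' outer faces.

B is a four-legged stool. The seat is 250×316 mm, 29 mm thick, top at z = 402 mm. It stands on four round legs, each 34 mm in diameter, from z = 0 to the seat underside, each leg's axis is inset half a diameter from the nearest pair of seat edges (so the leg's bounding box is flush with the corner).

C is a spool: two coaxial disc flanges of radius 198 mm and thickness 25 mm, joined by a core cylinder of radius 64 mm and height 198 mm. The lower flange rests on z = 0 and the three cylinders share a vertical axis.

Two stools sit around the table at the +y, +x sides. The spool is on top of the table, centred.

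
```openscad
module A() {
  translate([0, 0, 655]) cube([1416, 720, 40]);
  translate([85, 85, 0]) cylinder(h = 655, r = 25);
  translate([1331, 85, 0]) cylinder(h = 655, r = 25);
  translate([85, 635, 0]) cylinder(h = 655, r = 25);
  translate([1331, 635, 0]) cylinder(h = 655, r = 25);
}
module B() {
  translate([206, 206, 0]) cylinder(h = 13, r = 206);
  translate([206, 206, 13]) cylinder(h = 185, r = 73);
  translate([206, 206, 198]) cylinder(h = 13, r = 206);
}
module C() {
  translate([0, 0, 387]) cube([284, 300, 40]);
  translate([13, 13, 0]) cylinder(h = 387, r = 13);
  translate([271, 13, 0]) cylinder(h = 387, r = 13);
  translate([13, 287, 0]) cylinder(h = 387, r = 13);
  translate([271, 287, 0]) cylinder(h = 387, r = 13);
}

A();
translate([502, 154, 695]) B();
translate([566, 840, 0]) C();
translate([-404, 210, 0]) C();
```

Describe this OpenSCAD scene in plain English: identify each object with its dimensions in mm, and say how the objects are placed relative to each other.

A is a table with a 1416×720 mm rectangular top, 40 mm thick, top surface at z = 695 mm, supported by four round legs of 50 mm diameter, each leg's bounding box inset 60 mm from the nearest pair of top edges, running from the floor.

B is a spool: two coaxial disc flanges of radius 206 mm and thickness 13 mm, joined by a core cylinder of radius 73 mm and height 185 mm. The lower flange rests on z = 0 and the three cylinders share a vertical axis.

C is a four-legged stool. The seat is a 284×300×40 mm slab whose top surface is at z = 427 mm; four round legs, each 26 mm in diameter, run from the floor (z = 0) to the underside of the seat, each leg's axis is inset half a diameter from the nearest pair of seat edges (so the leg's bounding box is flush with the corner).

The spool is on top of the table, centred. Two stools sit around the table at the +y, −x sides.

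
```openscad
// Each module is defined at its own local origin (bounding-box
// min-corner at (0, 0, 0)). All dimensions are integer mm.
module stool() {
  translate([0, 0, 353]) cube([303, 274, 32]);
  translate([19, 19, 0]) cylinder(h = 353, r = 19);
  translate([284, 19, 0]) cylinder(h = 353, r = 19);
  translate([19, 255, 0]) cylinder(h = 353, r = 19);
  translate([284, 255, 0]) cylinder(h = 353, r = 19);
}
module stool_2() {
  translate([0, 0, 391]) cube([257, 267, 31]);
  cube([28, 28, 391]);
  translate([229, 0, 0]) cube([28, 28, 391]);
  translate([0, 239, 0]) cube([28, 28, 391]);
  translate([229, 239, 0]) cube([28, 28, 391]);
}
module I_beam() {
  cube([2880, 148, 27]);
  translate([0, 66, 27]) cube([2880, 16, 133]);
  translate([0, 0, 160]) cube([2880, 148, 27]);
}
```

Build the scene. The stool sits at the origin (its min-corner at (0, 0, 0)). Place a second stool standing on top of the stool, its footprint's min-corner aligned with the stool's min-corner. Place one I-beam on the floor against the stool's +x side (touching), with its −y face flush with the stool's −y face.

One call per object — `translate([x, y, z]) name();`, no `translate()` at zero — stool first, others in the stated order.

stool();
translate([0, 0, 385]) stool_2();
translate([303, 0, 0]) I_beam();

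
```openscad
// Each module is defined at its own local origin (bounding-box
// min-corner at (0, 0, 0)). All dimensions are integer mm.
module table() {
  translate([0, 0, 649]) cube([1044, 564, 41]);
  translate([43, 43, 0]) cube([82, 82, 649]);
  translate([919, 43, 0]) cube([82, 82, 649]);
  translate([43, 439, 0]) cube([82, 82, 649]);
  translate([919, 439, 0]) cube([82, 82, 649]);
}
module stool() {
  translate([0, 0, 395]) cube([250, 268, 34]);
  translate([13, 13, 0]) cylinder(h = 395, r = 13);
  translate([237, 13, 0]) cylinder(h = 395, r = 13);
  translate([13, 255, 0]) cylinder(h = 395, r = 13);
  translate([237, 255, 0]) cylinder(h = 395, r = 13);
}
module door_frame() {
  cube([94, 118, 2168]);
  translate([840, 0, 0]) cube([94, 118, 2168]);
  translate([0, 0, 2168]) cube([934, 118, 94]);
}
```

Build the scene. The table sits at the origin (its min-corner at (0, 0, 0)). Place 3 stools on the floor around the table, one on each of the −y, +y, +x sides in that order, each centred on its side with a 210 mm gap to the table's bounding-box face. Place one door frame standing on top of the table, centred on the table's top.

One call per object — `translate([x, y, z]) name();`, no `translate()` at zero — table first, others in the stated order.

table();
translate([397, -478, 0]) stool();
translate([397, 774, 0]) stool();
translate([1254, 148, 0]) stool();
translate([55, 223, 690]) door_frame();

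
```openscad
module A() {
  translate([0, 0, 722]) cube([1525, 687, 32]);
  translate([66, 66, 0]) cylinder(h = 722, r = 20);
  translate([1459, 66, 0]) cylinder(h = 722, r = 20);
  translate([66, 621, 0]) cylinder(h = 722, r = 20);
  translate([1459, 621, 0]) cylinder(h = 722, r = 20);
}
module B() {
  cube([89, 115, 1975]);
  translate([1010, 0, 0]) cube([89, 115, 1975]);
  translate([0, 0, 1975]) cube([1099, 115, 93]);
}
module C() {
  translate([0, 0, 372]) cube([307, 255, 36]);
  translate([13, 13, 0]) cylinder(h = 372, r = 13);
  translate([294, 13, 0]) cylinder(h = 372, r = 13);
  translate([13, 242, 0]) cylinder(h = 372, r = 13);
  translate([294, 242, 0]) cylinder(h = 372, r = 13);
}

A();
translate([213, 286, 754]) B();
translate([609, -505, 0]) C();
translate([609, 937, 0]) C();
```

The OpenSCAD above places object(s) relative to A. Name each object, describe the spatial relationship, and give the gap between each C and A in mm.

A is a table. B is a door frame. C is a stool. The door frame is on top of the table, centred. Two stools sit around the table at the −y, +y sides. The gap between each stool and the table is 250 mm.

Each stool's nearest face is 250 mm from the table's bounding box.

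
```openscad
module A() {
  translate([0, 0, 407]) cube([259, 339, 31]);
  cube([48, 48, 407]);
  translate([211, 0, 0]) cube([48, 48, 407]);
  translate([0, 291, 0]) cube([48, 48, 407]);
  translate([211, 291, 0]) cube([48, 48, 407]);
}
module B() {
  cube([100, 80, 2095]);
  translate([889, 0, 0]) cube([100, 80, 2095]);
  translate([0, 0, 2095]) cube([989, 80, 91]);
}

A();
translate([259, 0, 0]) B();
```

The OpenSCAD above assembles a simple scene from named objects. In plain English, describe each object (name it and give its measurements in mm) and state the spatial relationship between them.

A is a four-legged stool. The seat is a 259×339×31 mm slab whose top surface is at z = 438 mm; four square legs, each 48×48 mm in cross-section, run from the floor (z = 0) to the underside of the seat, each flush with a corner of the seat.

B is a rectangular door frame: two vertical jambs of 100×80 mm section, 2095 mm tall, with a clear opening 789 mm wide between their inner faces. A header 91 mm tall and 80 mm deep lies on top of the jambs and spans the full outside width.

The door frame is against the stool's +x side, with their −y faces flush.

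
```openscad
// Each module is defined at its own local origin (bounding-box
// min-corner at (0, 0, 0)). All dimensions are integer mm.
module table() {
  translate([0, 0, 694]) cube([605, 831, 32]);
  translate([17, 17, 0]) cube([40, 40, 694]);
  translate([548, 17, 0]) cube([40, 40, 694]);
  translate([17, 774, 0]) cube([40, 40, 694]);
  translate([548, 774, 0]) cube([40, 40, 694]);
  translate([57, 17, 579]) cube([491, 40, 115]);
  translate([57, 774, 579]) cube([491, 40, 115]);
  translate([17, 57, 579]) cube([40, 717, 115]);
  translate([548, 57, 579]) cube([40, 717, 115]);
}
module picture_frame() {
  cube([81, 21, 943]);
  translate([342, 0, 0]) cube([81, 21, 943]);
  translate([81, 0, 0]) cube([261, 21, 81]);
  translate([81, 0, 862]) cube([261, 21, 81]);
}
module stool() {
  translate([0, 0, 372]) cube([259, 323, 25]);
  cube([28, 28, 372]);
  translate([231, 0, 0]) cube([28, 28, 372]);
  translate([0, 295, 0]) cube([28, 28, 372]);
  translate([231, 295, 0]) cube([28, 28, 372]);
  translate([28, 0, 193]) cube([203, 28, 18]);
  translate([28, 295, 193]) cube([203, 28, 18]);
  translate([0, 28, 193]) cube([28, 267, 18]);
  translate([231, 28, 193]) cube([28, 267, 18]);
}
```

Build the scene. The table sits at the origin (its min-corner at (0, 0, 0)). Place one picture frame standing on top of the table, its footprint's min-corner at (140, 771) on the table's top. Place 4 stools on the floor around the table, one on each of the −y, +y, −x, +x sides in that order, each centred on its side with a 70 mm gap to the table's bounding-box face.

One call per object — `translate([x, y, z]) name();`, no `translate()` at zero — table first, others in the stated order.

table();
translate([140, 771, 726]) picture_frame();
translate([173, -393, 0]) stool();
translate([173, 901, 0]) stool();
translate([-329, 254, 0]) stool();
translate([675, 254, 0]) stool();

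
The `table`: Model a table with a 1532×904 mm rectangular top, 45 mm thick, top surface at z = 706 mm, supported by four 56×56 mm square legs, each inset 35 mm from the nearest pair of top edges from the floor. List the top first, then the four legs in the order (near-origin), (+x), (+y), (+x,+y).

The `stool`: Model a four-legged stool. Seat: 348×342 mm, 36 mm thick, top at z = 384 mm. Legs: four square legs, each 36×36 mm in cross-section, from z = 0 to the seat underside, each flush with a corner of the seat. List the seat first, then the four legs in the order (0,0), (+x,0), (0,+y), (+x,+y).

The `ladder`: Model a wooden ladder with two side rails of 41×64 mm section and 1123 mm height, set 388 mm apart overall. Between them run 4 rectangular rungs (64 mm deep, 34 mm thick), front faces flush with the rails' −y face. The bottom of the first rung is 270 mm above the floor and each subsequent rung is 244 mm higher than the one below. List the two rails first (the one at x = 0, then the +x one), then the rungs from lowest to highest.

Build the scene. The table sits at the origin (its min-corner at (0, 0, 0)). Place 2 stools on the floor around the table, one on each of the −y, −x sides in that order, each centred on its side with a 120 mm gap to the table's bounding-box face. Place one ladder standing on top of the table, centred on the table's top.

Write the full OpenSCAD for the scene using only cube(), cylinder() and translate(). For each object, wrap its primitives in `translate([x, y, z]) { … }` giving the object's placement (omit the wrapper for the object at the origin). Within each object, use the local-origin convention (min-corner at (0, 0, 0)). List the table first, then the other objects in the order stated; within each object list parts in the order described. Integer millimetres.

translate([0, 0, 661]) cube([1532, 904, 45]);
translate([35, 35, 0]) cube([56, 56, 661]);
translate([1441, 35, 0]) cube([56, 56, 661]);
translate([35, 813, 0]) cube([56, 56, 661]);
translate([1441, 813, 0]) cube([56, 56, 661]);
translate([592, -462, 0]) {
  translate([0, 0, 348]) cube([348, 342, 36]);
  cube([36, 36, 348]);
  translate([312, 0, 0]) cube([36, 36, 348]);
  translate([0, 306, 0]) cube([36, 36, 348]);
  translate([312, 306, 0]) cube([36, 36, 348]);
}
translate([-468, 281, 0]) {
  translate([0, 0, 348]) cube([348, 342, 36]);
  cube([36, 36, 348]);
  translate([312, 0, 0]) cube([36, 36, 348]);
  translate([0, 306, 0]) cube([36, 36, 348]);
  translate([312, 306, 0]) cube([36, 36, 348]);
}
translate([572, 420, 706]) {
  cube([41, 64, 1123]);
  translate([347, 0, 0]) cube([41, 64, 1123]);
  translate([41, 0, 270]) cube([306, 64, 34]);
  translate([41, 0, 514]) cube([306, 64, 34]);
  translate([41, 0, 758]) cube([306, 64, 34]);
  translate([41, 0, 1002]) cube([306, 64, 34]);
}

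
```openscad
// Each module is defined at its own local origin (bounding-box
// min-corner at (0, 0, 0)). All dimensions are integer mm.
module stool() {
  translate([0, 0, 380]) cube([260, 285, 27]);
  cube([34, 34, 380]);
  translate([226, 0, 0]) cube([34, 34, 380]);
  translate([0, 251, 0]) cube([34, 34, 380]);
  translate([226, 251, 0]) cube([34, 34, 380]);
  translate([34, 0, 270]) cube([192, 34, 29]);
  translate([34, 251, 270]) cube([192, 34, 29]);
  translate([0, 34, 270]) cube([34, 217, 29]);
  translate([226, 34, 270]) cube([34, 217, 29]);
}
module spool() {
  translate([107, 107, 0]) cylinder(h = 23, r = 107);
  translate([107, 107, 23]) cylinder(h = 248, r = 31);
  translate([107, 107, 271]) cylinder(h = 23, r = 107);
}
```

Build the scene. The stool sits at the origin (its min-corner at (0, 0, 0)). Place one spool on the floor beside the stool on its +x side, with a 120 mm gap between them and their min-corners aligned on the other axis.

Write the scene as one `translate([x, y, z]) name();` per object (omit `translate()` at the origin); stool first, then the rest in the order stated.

stool();
translate([380, 0, 0]) spool();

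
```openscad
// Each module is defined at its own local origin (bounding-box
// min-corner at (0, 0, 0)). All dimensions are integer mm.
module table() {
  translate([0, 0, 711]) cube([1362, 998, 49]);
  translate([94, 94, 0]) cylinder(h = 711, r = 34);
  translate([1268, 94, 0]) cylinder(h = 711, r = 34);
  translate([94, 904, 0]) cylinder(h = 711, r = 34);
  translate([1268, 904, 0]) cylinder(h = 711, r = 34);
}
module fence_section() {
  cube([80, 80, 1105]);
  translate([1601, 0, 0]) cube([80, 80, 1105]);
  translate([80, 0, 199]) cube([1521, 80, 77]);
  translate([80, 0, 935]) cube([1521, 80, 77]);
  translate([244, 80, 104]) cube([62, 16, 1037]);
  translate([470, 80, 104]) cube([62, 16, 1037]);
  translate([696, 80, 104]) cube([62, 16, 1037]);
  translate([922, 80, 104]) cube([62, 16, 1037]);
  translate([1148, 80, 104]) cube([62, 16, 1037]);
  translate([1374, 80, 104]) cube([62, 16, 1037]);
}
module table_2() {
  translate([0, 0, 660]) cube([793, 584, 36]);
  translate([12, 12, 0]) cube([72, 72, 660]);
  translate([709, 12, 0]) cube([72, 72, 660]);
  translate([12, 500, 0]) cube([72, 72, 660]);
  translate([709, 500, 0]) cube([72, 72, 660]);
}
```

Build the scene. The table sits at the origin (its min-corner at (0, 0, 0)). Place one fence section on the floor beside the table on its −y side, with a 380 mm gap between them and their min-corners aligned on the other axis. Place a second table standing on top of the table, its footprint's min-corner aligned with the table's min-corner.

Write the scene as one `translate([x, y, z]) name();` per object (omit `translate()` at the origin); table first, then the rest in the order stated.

table();
translate([0, -476, 0]) fence_section();
translate([0, 0, 760]) table_2();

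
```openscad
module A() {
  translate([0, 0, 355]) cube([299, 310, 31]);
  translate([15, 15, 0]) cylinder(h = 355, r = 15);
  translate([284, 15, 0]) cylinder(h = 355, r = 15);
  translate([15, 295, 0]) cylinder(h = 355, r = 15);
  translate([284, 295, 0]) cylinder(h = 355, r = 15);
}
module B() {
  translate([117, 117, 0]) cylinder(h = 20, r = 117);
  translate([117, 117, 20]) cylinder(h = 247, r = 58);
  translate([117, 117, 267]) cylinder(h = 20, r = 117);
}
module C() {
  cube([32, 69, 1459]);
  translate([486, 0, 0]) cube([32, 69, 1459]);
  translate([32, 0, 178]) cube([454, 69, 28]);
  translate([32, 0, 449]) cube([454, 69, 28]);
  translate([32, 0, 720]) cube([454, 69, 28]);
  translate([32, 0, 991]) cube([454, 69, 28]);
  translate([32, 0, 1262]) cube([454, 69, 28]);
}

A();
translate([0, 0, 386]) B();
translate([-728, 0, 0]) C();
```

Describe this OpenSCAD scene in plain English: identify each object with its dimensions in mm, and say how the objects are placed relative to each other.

A is a four-legged stool. The seat is a 299×310×31 mm slab whose top surface is at z = 386 mm; four round legs, each 30 mm in diameter, run from the floor (z = 0) to the underside of the seat, each leg's axis is inset half a diameter from the nearest pair of seat edges (so the leg's bounding box is flush with the corner).

B is a spool: two coaxial disc flanges of radius 117 mm and thickness 20 mm, joined by a core cylinder of radius 58 mm and height 247 mm. The lower flange rests on z = 0 and the three cylinders share a vertical axis.

C is a wooden ladder with two side rails of 32×69 mm section and 1459 mm height, set 518 mm apart overall. Between them run 5 rectangular rungs (69 mm deep, 28 mm thick), front faces flush with the rails' −y face. The bottom of the first rung is 178 mm above the floor and each subsequent rung is 271 mm higher than the one below.

The spool is on top of the stool. The ladder is on the floor beside the stool on its −x side.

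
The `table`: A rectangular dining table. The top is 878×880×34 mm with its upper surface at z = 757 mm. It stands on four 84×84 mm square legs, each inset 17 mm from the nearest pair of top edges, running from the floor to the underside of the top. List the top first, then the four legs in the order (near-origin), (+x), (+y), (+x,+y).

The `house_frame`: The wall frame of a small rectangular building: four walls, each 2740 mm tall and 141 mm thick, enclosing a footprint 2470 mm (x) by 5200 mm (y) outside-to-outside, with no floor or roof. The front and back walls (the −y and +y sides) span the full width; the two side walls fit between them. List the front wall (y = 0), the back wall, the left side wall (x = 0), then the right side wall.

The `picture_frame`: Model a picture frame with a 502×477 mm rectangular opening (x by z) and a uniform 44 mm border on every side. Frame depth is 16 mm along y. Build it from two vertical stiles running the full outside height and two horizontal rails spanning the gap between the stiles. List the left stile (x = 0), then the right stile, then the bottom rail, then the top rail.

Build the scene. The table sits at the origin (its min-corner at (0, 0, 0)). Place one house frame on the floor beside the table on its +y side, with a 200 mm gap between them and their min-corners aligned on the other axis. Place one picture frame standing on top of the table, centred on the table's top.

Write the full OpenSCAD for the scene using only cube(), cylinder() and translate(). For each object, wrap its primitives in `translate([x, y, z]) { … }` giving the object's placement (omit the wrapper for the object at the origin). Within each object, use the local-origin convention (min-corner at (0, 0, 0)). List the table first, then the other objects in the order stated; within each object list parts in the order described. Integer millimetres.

translate([0, 0, 723]) cube([878, 880, 34]);
translate([17, 17, 0]) cube([84, 84, 723]);
translate([777, 17, 0]) cube([84, 84, 723]);
translate([17, 779, 0]) cube([84, 84, 723]);
translate([777, 779, 0]) cube([84, 84, 723]);
translate([0, 1080, 0]) {
  cube([2470, 141, 2740]);
  translate([0, 5059, 0]) cube([2470, 141, 2740]);
  translate([0, 141, 0]) cube([141, 4918, 2740]);
  translate([2329, 141, 0]) cube([141, 4918, 2740]);
}
translate([144, 432, 757]) {
  cube([44, 16, 565]);
  translate([546, 0, 0]) cube([44, 16, 565]);
  translate([44, 0, 0]) cube([502, 16, 44]);
  translate([44, 0, 521]) cube([502, 16, 44]);
}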